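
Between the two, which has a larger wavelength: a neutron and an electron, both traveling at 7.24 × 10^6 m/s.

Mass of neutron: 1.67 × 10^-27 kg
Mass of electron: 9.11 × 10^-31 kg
The electron has the longer wavelength.

Using λ = h/(mv), since both particles have the same velocity, the wavelength depends only on mass.

For neutron: λ₁ = h/(m₁v) = 5.48 × 10^-14 m
For electron: λ₂ = h/(m₂v) = 1.00 × 10^-10 m

Since λ ∝ 1/m at constant velocity, the lighter particle has the longer wavelength.

The electron has the longer de Broglie wavelength.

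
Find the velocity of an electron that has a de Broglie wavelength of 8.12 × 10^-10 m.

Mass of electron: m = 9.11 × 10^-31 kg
8.96 × 10^5 m/s

From the de Broglie relation λ = h/(mv), we solve for v:

v = h/(mλ)
v = (6.626 × 10^-34 J·s) / (9.11 × 10^-31 kg × 8.12 × 10^-10 m)
v = 8.96 × 10^5 m/s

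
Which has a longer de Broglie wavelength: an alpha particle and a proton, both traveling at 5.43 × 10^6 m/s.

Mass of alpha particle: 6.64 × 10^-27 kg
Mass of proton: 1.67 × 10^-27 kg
The proton has the longer wavelength.

Using λ = h/(mv), since both particles have the same velocity, the wavelength depends only on mass.

For alpha particle: λ₁ = h/(m₁v) = 1.84 × 10^-14 m
For proton: λ₂ = h/(m₂v) = 7.31 × 10^-14 m

Since λ ∝ 1/m at constant velocity, the lighter particle has the longer wavelength.

The proton has the longer de Broglie wavelength.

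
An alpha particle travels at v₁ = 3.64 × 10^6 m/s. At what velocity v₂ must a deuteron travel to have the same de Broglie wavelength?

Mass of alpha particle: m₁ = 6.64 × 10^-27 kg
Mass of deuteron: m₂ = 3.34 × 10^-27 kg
v₂ = 7.24 × 10^6 m/s

For equal de Broglie wavelengths: λ₁ = λ₂

h/(m₁v₁) = h/(m₂v₂)
m₁v₁ = m₂v₂
v₂ = v₁ · (m₁/m₂)

v₂ = 3.64 × 10^6 m/s × (6.64 × 10^-27 kg / 3.34 × 10^-27 kg)
v₂ = 7.24 × 10^6 m/s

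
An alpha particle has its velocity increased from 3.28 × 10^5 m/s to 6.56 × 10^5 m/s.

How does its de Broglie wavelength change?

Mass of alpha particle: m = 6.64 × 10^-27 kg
The wavelength decreases by a factor of 2.

Using λ = h/(mv):

Initial wavelength: λ₁ = h/(mv₁) = 3.04 × 10^-13 m
Final wavelength: λ₂ = h/(mv₂) = 1.52 × 10^-13 m

Since λ ∝ 1/v, when velocity increases by a factor of 2, the wavelength decreases by a factor of 2.

λ₂/λ₁ = v₁/v₂ = 1/2

The wavelength decreases by a factor of 2.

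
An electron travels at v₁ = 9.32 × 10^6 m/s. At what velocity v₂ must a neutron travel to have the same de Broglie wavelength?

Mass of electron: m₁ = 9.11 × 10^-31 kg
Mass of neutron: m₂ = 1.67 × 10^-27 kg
v₂ = 5.08 × 10^3 m/s

For equal de Broglie wavelengths: λ₁ = λ₂

h/(m₁v₁) = h/(m₂v₂)
m₁v₁ = m₂v₂
v₂ = v₁ · (m₁/m₂)

v₂ = 9.32 × 10^6 m/s × (9.11 × 10^-31 kg / 1.67 × 10^-27 kg)
v₂ = 5.08 × 10^3 m/s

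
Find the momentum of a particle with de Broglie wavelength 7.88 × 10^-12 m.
8.41 × 10^-23 kg·m/s

From the de Broglie relation λ = h/p, we solve for p:

p = h/λ
p = (6.626 × 10^-34 J·s) / (7.88 × 10^-12 m)
p = 8.41 × 10^-23 kg·m/s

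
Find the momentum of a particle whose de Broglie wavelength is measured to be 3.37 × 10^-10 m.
1.97 × 10^-24 kg·m/s

From the de Broglie relation λ = h/p, we solve for p:

p = h/λ
p = (6.626 × 10^-34 J·s) / (3.37 × 10^-10 m)
p = 1.97 × 10^-24 kg·m/s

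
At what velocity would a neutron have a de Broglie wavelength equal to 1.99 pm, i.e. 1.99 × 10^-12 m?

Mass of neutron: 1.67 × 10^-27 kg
1.99 × 10^5 m/s

From λ = h/(mv), solve for v:

v = h/(mλ)
v = (6.626 × 10^-34 J·s) / (1.67 × 10^-27 kg × 1.99 × 10^-12 m)
v = 1.99 × 10^5 m/s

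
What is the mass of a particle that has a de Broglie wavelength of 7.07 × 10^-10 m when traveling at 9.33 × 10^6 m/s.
1.00 × 10^-31 kg

From the de Broglie relation λ = h/(mv), we solve for m:

m = h/(λv)
m = (6.626 × 10^-34 J·s) / (7.07 × 10^-10 m × 9.33 × 10^6 m/s)
m = 1.00 × 10^-31 kg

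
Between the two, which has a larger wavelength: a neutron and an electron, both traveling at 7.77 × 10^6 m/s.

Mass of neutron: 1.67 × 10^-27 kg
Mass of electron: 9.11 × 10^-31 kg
The electron has the longer wavelength.

Using λ = h/(mv), since both particles have the same velocity, the wavelength depends only on mass.

For neutron: λ₁ = h/(m₁v) = 5.11 × 10^-14 m
For electron: λ₂ = h/(m₂v) = 9.36 × 10^-11 m

Since λ ∝ 1/m at constant velocity, the lighter particle has the longer wavelength.

The electron has the longer de Broglie wavelength.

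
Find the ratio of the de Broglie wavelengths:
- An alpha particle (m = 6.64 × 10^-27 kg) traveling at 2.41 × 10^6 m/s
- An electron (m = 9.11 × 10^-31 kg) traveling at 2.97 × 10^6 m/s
λ₁/λ₂ = 1.69 × 10^-4

Using λ = h/(mv):

λ₁ = h/(m₁v₁) = 4.14 × 10^-14 m
λ₂ = h/(m₂v₂) = 2.45 × 10^-10 m

Ratio λ₁/λ₂ = (m₂v₂)/(m₁v₁)
         = (9.11 × 10^-31 kg × 2.97 × 10^6 m/s) / (6.64 × 10^-27 kg × 2.41 × 10^6 m/s)
         = 1.69 × 10^-4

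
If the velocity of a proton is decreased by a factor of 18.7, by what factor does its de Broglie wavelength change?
The wavelength increases by a factor of 18.7.

From λ = h/(mv), the wavelength is inversely proportional to velocity:

λ ∝ 1/v

If v → v/18.7, then λ → 18.7λ

When velocity is decreased by a factor of 18.7, the wavelength increases by a factor of 18.7.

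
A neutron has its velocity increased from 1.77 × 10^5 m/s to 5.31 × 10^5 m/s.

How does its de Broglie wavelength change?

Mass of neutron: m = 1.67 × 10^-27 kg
The wavelength decreases by a factor of 3.

Using λ = h/(mv):

Initial wavelength: λ₁ = h/(mv₁) = 2.24 × 10^-12 m
Final wavelength: λ₂ = h/(mv₂) = 7.47 × 10^-13 m

Since λ ∝ 1/v, when velocity increases by a factor of 3, the wavelength decreases by a factor of 3.

λ₂/λ₁ = v₁/v₂ = 1/3

The wavelength decreases by a factor of 3.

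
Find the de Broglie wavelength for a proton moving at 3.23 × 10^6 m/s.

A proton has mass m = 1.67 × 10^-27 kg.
1.23 × 10^-13 m

Using the de Broglie relation λ = h/(mv):

λ = h/(mv)
λ = (6.626 × 10^-34 J·s) / (1.67 × 10^-27 kg × 3.23 × 10^6 m/s)
λ = 1.23 × 10^-13 m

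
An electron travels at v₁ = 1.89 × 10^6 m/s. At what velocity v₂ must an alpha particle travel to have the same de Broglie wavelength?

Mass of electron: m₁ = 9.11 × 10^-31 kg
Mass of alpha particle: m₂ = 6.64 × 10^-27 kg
v₂ = 2.59 × 10^2 m/s

For equal de Broglie wavelengths: λ₁ = λ₂

h/(m₁v₁) = h/(m₂v₂)
m₁v₁ = m₂v₂
v₂ = v₁ · (m₁/m₂)

v₂ = 1.89 × 10^6 m/s × (9.11 × 10^-31 kg / 6.64 × 10^-27 kg)
v₂ = 2.59 × 10^2 m/s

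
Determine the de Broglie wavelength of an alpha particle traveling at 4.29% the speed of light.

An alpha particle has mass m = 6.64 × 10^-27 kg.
7.76 × 10^-15 m

Using the de Broglie relation λ = h/(mv):

v = 4.29% × c = 1.286 × 10^7 m/s

λ = h/(mv)
λ = (6.626 × 10^-34 J·s) / (6.64 × 10^-27 kg × 1.286 × 10^7 m/s)
λ = 7.76 × 10^-15 m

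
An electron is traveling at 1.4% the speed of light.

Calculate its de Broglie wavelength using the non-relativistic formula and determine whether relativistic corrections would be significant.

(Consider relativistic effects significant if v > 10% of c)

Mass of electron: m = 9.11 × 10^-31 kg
No, relativistic corrections are not needed.

Using the non-relativistic de Broglie formula λ = h/(mv):

v = 1.4% × c = 4.197 × 10^6 m/s

λ = h/(mv)
λ = (6.626 × 10^-34 J·s) / (9.11 × 10^-31 kg × 4.197 × 10^6 m/s)
λ = 1.73 × 10^-10 m

Since v = 1.4% of c < 10% of c, relativistic corrections are NOT significant and this non-relativistic result is a good approximation.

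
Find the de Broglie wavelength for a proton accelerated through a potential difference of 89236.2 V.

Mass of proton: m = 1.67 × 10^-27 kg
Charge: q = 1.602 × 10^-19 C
9.59 × 10^-14 m

When a particle is accelerated through voltage V, it gains kinetic energy KE = qV.

The de Broglie wavelength is then λ = h/√(2mqV):

λ = h/√(2mqV)
λ = (6.626 × 10^-34 J·s) / √(2 × 1.67 × 10^-27 kg × 1.602 × 10^-19 C × 89236.2 V)
λ = 9.59 × 10^-14 m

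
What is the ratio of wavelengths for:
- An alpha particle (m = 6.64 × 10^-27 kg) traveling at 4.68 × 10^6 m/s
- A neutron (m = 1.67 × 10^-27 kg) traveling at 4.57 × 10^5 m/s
λ₁/λ₂ = 0.0246

Using λ = h/(mv):

λ₁ = h/(m₁v₁) = 2.13 × 10^-14 m
λ₂ = h/(m₂v₂) = 8.68 × 10^-13 m

Ratio λ₁/λ₂ = (m₂v₂)/(m₁v₁)
         = (1.67 × 10^-27 kg × 4.57 × 10^5 m/s) / (6.64 × 10^-27 kg × 4.68 × 10^6 m/s)
         = 0.0246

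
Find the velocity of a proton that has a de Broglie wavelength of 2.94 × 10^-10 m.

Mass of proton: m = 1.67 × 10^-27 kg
1.35 × 10^3 m/s

From the de Broglie relation λ = h/(mv), we solve for v:

v = h/(mλ)
v = (6.626 × 10^-34 J·s) / (1.67 × 10^-27 kg × 2.94 × 10^-10 m)
v = 1.35 × 10^3 m/s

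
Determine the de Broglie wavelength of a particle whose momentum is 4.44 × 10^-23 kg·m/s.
1.49 × 10^-11 m

Using the de Broglie relation λ = h/p:

λ = h/p
λ = (6.626 × 10^-34 J·s) / (4.44 × 10^-23 kg·m/s)
λ = 1.49 × 10^-11 m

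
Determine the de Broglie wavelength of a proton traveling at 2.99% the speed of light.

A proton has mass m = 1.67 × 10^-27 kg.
4.43 × 10^-14 m

Using the de Broglie relation λ = h/(mv):

v = 2.99% × c = 8.964 × 10^6 m/s

λ = h/(mv)
λ = (6.626 × 10^-34 J·s) / (1.67 × 10^-27 kg × 8.964 × 10^6 m/s)
λ = 4.43 × 10^-14 m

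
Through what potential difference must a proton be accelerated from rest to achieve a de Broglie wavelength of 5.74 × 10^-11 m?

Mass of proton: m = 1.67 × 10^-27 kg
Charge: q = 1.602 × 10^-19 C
2.49 × 10^-1 V

From λ = h/√(2mqV), we solve for V:

λ² = h²/(2mqV)
V = h²/(2mqλ²)
V = (6.626 × 10^-34 J·s)² / (2 × 1.67 × 10^-27 kg × 1.602 × 10^-19 C × (5.74 × 10^-11 m)²)
V = 2.49 × 10^-1 V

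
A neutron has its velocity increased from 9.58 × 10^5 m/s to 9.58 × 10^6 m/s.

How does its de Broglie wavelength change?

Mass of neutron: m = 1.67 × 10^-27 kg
The wavelength decreases by a factor of 10.

Using λ = h/(mv):

Initial wavelength: λ₁ = h/(mv₁) = 4.14 × 10^-13 m
Final wavelength: λ₂ = h/(mv₂) = 4.14 × 10^-14 m

Since λ ∝ 1/v, when velocity increases by a factor of 10, the wavelength decreases by a factor of 10.

λ₂/λ₁ = v₁/v₂ = 1/10

The wavelength decreases by a factor of 10.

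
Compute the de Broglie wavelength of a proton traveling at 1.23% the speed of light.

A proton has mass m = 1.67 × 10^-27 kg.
1.08 × 10^-13 m

Using the de Broglie relation λ = h/(mv):

v = 1.23% × c = 3.687 × 10^6 m/s

λ = h/(mv)
λ = (6.626 × 10^-34 J·s) / (1.67 × 10^-27 kg × 3.687 × 10^6 m/s)
λ = 1.08 × 10^-13 m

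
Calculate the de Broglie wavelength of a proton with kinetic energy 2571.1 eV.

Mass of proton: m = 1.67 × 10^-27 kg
5.65 × 10^-13 m

Using λ = h/√(2mKE):

First convert KE to Joules: KE = 2571.1 eV = 4.119 × 10^-16 J

λ = h/√(2mKE)
λ = (6.626 × 10^-34 J·s) / √(2 × 1.67 × 10^-27 kg × 4.119 × 10^-16 J)
λ = 5.65 × 10^-13 m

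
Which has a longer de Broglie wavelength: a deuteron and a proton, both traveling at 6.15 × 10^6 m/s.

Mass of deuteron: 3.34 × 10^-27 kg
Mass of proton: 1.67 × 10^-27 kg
The proton has the longer wavelength.

Using λ = h/(mv), since both particles have the same velocity, the wavelength depends only on mass.

For deuteron: λ₁ = h/(m₁v) = 3.23 × 10^-14 m
For proton: λ₂ = h/(m₂v) = 6.45 × 10^-14 m

Since λ ∝ 1/m at constant velocity, the lighter particle has the longer wavelength.

The proton has the longer de Broglie wavelength.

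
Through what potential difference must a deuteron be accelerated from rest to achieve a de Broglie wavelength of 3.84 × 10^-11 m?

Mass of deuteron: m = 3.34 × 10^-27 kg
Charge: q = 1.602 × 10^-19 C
2.78 × 10^-1 V

From λ = h/√(2mqV), we solve for V:

λ² = h²/(2mqV)
V = h²/(2mqλ²)
V = (6.626 × 10^-34 J·s)² / (2 × 3.34 × 10^-27 kg × 1.602 × 10^-19 C × (3.84 × 10^-11 m)²)
V = 2.78 × 10^-1 V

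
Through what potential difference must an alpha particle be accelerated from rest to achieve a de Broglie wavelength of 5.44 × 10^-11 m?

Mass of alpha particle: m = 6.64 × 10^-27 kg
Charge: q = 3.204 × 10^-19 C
3.49 × 10^-2 V

From λ = h/√(2mqV), we solve for V:

λ² = h²/(2mqV)
V = h²/(2mqλ²)
V = (6.626 × 10^-34 J·s)² / (2 × 6.64 × 10^-27 kg × 3.204 × 10^-19 C × (5.44 × 10^-11 m)²)
V = 3.49 × 10^-2 V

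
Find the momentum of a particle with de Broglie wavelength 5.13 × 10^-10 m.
1.29 × 10^-24 kg·m/s

From the de Broglie relation λ = h/p, we solve for p:

p = h/λ
p = (6.626 × 10^-34 J·s) / (5.13 × 10^-10 m)
p = 1.29 × 10^-24 kg·m/s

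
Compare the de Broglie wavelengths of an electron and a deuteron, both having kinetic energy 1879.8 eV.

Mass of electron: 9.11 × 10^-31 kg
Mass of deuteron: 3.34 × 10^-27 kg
The electron has the longer wavelength.

Using λ = h/√(2mKE):

For electron: λ₁ = h/√(2m₁KE) = 2.83 × 10^-11 m
For deuteron: λ₂ = h/√(2m₂KE) = 4.67 × 10^-13 m

Since λ ∝ 1/√m at constant kinetic energy, the lighter particle has the longer wavelength.

The electron has the longer de Broglie wavelength.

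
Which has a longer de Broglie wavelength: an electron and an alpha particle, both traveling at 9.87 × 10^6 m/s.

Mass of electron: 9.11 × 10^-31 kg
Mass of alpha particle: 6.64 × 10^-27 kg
The electron has the longer wavelength.

Using λ = h/(mv), since both particles have the same velocity, the wavelength depends only on mass.

For electron: λ₁ = h/(m₁v) = 7.37 × 10^-11 m
For alpha particle: λ₂ = h/(m₂v) = 1.01 × 10^-14 m

Since λ ∝ 1/m at constant velocity, the lighter particle has the longer wavelength.

The electron has the longer de Broglie wavelength.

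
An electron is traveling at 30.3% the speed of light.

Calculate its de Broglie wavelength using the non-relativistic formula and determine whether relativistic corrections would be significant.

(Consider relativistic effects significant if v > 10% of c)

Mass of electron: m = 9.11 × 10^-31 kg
Yes, relativistic corrections are needed.

Using the non-relativistic de Broglie formula λ = h/(mv):

v = 30.3% × c = 9.084 × 10^7 m/s

λ = h/(mv)
λ = (6.626 × 10^-34 J·s) / (9.11 × 10^-31 kg × 9.084 × 10^7 m/s)
λ = 8.01 × 10^-12 m

Since v = 30.3% of c > 10% of c, relativistic corrections ARE significant and the actual wavelength would differ from this non-relativistic estimate.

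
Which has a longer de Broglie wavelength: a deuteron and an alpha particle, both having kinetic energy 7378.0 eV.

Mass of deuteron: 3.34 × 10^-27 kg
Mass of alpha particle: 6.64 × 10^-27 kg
The deuteron has the longer wavelength.

Using λ = h/√(2mKE):

For deuteron: λ₁ = h/√(2m₁KE) = 2.36 × 10^-13 m
For alpha particle: λ₂ = h/√(2m₂KE) = 1.67 × 10^-13 m

Since λ ∝ 1/√m at constant kinetic energy, the lighter particle has the longer wavelength.

The deuteron has the longer de Broglie wavelength.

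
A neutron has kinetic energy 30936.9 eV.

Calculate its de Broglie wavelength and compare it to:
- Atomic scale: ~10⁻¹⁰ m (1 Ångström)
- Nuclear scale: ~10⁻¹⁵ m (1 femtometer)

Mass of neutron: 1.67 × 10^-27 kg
λ = 1.63 × 10^-13 m, which is between nuclear and atomic scales.

Using λ = h/√(2mKE):

KE = 30936.9 eV = 4.957 × 10^-15 J

λ = h/√(2mKE)
λ = (6.626 × 10^-34 J·s) / √(2 × 1.67 × 10^-27 kg × 4.957 × 10^-15 J)
λ = 1.63 × 10^-13 m

Comparison:
- Atomic scale (10⁻¹⁰ m): λ is 0.0016× this size
- Nuclear scale (10⁻¹⁵ m): λ is 1.6e+02× this size

The wavelength is between nuclear and atomic scales.

This wavelength is appropriate for probing atomic structure but too large for nuclear physics experiments.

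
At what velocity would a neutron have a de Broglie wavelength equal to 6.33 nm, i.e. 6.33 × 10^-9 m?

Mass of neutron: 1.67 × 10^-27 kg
6.27 × 10^1 m/s

From λ = h/(mv), solve for v:

v = h/(mλ)
v = (6.626 × 10^-34 J·s) / (1.67 × 10^-27 kg × 6.33 × 10^-9 m)
v = 6.27 × 10^1 m/s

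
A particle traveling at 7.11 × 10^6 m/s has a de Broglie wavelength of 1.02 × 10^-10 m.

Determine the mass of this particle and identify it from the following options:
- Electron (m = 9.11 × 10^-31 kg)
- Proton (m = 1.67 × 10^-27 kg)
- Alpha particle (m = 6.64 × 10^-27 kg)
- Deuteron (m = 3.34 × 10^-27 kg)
The particle is an electron.

From λ = h/(mv), solve for mass:

m = h/(λv)
m = (6.626 × 10^-34 J·s) / (1.02 × 10^-10 m × 7.11 × 10^6 m/s)
m = 9.14 × 10^-31 kg

Comparing with the listed masses, this is closest to an electron.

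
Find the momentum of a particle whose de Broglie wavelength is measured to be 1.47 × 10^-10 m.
4.51 × 10^-24 kg·m/s

From the de Broglie relation λ = h/p, we solve for p:

p = h/λ
p = (6.626 × 10^-34 J·s) / (1.47 × 10^-10 m)
p = 4.51 × 10^-24 kg·m/s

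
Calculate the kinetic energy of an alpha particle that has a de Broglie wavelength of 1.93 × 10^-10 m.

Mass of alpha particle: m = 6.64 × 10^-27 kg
8.88 × 10^-22 J (or 5.54 × 10^-3 eV)

From λ = h/√(2mKE), we solve for KE:

λ² = h²/(2mKE)
KE = h²/(2mλ²)
KE = (6.626 × 10^-34 J·s)² / (2 × 6.64 × 10^-27 kg × (1.93 × 10^-10 m)²)
KE = 8.88 × 10^-22 J
KE = 5.54 × 10^-3 eV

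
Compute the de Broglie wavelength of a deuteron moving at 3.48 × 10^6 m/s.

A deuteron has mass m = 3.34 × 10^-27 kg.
5.70 × 10^-14 m

Using the de Broglie relation λ = h/(mv):

λ = h/(mv)
λ = (6.626 × 10^-34 J·s) / (3.34 × 10^-27 kg × 3.48 × 10^6 m/s)
λ = 5.70 × 10^-14 m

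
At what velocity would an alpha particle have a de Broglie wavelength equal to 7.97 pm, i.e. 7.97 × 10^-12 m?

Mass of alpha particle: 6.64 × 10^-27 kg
1.25 × 10^4 m/s

From λ = h/(mv), solve for v:

v = h/(mλ)
v = (6.626 × 10^-34 J·s) / (6.64 × 10^-27 kg × 7.97 × 10^-12 m)
v = 1.25 × 10^4 m/s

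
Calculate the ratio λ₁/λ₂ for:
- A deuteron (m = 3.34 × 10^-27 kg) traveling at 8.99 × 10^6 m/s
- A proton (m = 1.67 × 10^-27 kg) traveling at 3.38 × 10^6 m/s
λ₁/λ₂ = 0.188

Using λ = h/(mv):

λ₁ = h/(m₁v₁) = 2.21 × 10^-14 m
λ₂ = h/(m₂v₂) = 1.17 × 10^-13 m

Ratio λ₁/λ₂ = (m₂v₂)/(m₁v₁)
         = (1.67 × 10^-27 kg × 3.38 × 10^6 m/s) / (3.34 × 10^-27 kg × 8.99 × 10^6 m/s)
         = 0.188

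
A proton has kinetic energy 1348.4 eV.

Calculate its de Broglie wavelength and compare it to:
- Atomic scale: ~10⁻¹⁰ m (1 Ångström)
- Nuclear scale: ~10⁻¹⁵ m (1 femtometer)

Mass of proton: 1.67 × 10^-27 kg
λ = 7.80 × 10^-13 m, which is between nuclear and atomic scales.

Using λ = h/√(2mKE):

KE = 1348.4 eV = 2.160 × 10^-16 J

λ = h/√(2mKE)
λ = (6.626 × 10^-34 J·s) / √(2 × 1.67 × 10^-27 kg × 2.160 × 10^-16 J)
λ = 7.80 × 10^-13 m

Comparison:
- Atomic scale (10⁻¹⁰ m): λ is 0.0078× this size
- Nuclear scale (10⁻¹⁵ m): λ is 7.8e+02× this size

The wavelength is between nuclear and atomic scales.

This wavelength is appropriate for probing atomic structure but too large for nuclear physics experiments.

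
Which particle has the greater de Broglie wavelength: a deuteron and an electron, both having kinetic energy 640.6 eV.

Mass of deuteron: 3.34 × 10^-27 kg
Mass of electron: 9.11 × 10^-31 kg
The electron has the longer wavelength.

Using λ = h/√(2mKE):

For deuteron: λ₁ = h/√(2m₁KE) = 8.00 × 10^-13 m
For electron: λ₂ = h/√(2m₂KE) = 4.85 × 10^-11 m

Since λ ∝ 1/√m at constant kinetic energy, the lighter particle has the longer wavelength.

The electron has the longer de Broglie wavelength.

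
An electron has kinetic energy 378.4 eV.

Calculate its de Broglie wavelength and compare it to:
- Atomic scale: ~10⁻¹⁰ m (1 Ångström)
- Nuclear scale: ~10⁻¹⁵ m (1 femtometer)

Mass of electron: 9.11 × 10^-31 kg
λ = 6.30 × 10^-11 m, which is between nuclear and atomic scales.

Using λ = h/√(2mKE):

KE = 378.4 eV = 6.063 × 10^-17 J

λ = h/√(2mKE)
λ = (6.626 × 10^-34 J·s) / √(2 × 9.11 × 10^-31 kg × 6.063 × 10^-17 J)
λ = 6.30 × 10^-11 m

Comparison:
- Atomic scale (10⁻¹⁰ m): λ is 0.63× this size
- Nuclear scale (10⁻¹⁵ m): λ is 6.3e+04× this size

The wavelength is between nuclear and atomic scales.

This wavelength is appropriate for probing atomic structure but too large for nuclear physics experiments.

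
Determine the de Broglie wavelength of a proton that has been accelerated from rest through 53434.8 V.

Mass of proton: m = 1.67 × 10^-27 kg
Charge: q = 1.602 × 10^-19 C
1.24 × 10^-13 m

When a particle is accelerated through voltage V, it gains kinetic energy KE = qV.

The de Broglie wavelength is then λ = h/√(2mqV):

λ = h/√(2mqV)
λ = (6.626 × 10^-34 J·s) / √(2 × 1.67 × 10^-27 kg × 1.602 × 10^-19 C × 53434.8 V)
λ = 1.24 × 10^-13 m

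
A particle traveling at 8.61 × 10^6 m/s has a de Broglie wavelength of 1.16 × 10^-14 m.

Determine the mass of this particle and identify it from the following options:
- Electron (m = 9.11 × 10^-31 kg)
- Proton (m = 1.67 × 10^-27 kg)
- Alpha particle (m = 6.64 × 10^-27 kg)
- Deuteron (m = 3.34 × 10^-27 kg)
The particle is an alpha particle.

From λ = h/(mv), solve for mass:

m = h/(λv)
m = (6.626 × 10^-34 J·s) / (1.16 × 10^-14 m × 8.61 × 10^6 m/s)
m = 6.63 × 10^-27 kg

Comparing with the listed masses, this is closest to an alpha particle.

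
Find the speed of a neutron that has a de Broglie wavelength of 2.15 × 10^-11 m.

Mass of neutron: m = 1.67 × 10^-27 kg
1.85 × 10^4 m/s

From the de Broglie relation λ = h/(mv), we solve for v:

v = h/(mλ)
v = (6.626 × 10^-34 J·s) / (1.67 × 10^-27 kg × 2.15 × 10^-11 m)
v = 1.85 × 10^4 m/s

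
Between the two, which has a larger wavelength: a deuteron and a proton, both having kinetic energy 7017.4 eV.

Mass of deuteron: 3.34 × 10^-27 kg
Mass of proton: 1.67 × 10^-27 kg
The proton has the longer wavelength.

Using λ = h/√(2mKE):

For deuteron: λ₁ = h/√(2m₁KE) = 2.42 × 10^-13 m
For proton: λ₂ = h/√(2m₂KE) = 3.42 × 10^-13 m

Since λ ∝ 1/√m at constant kinetic energy, the lighter particle has the longer wavelength.

The proton has the longer de Broglie wavelength.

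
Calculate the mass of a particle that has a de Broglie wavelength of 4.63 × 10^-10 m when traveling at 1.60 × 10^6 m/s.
8.94 × 10^-31 kg

From the de Broglie relation λ = h/(mv), we solve for m:

m = h/(λv)
m = (6.626 × 10^-34 J·s) / (4.63 × 10^-10 m × 1.60 × 10^6 m/s)
m = 8.94 × 10^-31 kg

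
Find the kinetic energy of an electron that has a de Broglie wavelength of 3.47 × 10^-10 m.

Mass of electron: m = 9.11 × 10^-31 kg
2.00 × 10^-18 J (or 12.5 eV)

From λ = h/√(2mKE), we solve for KE:

λ² = h²/(2mKE)
KE = h²/(2mλ²)
KE = (6.626 × 10^-34 J·s)² / (2 × 9.11 × 10^-31 kg × (3.47 × 10^-10 m)²)
KE = 2.00 × 10^-18 J
KE = 12.5 eV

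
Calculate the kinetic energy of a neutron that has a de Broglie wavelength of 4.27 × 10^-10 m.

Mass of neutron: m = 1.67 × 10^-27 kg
7.21 × 10^-22 J (or 4.50 × 10^-3 eV)

From λ = h/√(2mKE), we solve for KE:

λ² = h²/(2mKE)
KE = h²/(2mλ²)
KE = (6.626 × 10^-34 J·s)² / (2 × 1.67 × 10^-27 kg × (4.27 × 10^-10 m)²)
KE = 7.21 × 10^-22 J
KE = 4.50 × 10^-3 eV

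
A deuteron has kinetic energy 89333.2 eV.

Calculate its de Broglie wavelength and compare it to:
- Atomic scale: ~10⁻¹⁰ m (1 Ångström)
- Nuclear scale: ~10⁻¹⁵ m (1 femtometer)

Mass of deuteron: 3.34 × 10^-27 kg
λ = 6.78 × 10^-14 m, which is between nuclear and atomic scales.

Using λ = h/√(2mKE):

KE = 89333.2 eV = 1.431 × 10^-14 J

λ = h/√(2mKE)
λ = (6.626 × 10^-34 J·s) / √(2 × 3.34 × 10^-27 kg × 1.431 × 10^-14 J)
λ = 6.78 × 10^-14 m

Comparison:
- Atomic scale (10⁻¹⁰ m): λ is 0.00068× this size
- Nuclear scale (10⁻¹⁵ m): λ is 68× this size

The wavelength is between nuclear and atomic scales.

This wavelength is appropriate for probing atomic structure but too large for nuclear physics experiments.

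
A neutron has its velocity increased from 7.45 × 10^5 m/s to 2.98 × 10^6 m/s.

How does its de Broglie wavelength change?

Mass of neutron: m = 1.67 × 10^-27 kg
The wavelength decreases by a factor of 4.

Using λ = h/(mv):

Initial wavelength: λ₁ = h/(mv₁) = 5.33 × 10^-13 m
Final wavelength: λ₂ = h/(mv₂) = 1.33 × 10^-13 m

Since λ ∝ 1/v, when velocity increases by a factor of 4, the wavelength decreases by a factor of 4.

λ₂/λ₁ = v₁/v₂ = 1/4

The wavelength decreases by a factor of 4.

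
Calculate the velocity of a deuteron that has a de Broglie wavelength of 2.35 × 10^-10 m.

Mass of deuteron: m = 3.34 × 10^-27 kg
8.44 × 10^2 m/s

From the de Broglie relation λ = h/(mv), we solve for v:

v = h/(mλ)
v = (6.626 × 10^-34 J·s) / (3.34 × 10^-27 kg × 2.35 × 10^-10 m)
v = 8.44 × 10^2 m/s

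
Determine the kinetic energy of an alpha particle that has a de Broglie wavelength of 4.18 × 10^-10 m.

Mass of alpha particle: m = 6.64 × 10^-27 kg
1.89 × 10^-22 J (or 1.18 × 10^-3 eV)

From λ = h/√(2mKE), we solve for KE:

λ² = h²/(2mKE)
KE = h²/(2mλ²)
KE = (6.626 × 10^-34 J·s)² / (2 × 6.64 × 10^-27 kg × (4.18 × 10^-10 m)²)
KE = 1.89 × 10^-22 J
KE = 1.18 × 10^-3 eV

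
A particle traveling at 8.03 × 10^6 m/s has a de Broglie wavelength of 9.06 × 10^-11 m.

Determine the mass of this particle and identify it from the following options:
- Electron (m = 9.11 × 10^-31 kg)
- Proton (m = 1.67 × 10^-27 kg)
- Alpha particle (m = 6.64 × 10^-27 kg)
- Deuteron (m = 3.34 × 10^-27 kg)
The particle is an electron.

From λ = h/(mv), solve for mass:

m = h/(λv)
m = (6.626 × 10^-34 J·s) / (9.06 × 10^-11 m × 8.03 × 10^6 m/s)
m = 9.11 × 10^-31 kg

Comparing with the listed masses, this is closest to an electron.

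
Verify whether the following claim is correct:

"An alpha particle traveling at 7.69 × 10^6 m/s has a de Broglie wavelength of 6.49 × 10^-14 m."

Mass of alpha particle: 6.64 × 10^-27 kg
False

The claim is incorrect.

Using λ = h/(mv):
λ = (6.626 × 10^-34 J·s) / (6.64 × 10^-27 kg × 7.69 × 10^6 m/s)
λ = 1.30 × 10^-14 m

The actual wavelength differs from the claimed 6.49 × 10^-14 m.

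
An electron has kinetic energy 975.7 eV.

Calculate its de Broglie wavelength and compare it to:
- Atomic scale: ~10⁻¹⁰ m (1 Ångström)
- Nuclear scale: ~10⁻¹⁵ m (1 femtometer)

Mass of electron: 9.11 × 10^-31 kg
λ = 3.93 × 10^-11 m, which is between nuclear and atomic scales.

Using λ = h/√(2mKE):

KE = 975.7 eV = 1.563 × 10^-16 J

λ = h/√(2mKE)
λ = (6.626 × 10^-34 J·s) / √(2 × 9.11 × 10^-31 kg × 1.563 × 10^-16 J)
λ = 3.93 × 10^-11 m

Comparison:
- Atomic scale (10⁻¹⁰ m): λ is 0.39× this size
- Nuclear scale (10⁻¹⁵ m): λ is 3.9e+04× this size

The wavelength is between nuclear and atomic scales.

This wavelength is appropriate for probing atomic structure but too large for nuclear physics experiments.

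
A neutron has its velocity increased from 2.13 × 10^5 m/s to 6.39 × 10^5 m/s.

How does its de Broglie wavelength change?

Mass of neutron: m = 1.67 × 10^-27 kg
The wavelength decreases by a factor of 3.

Using λ = h/(mv):

Initial wavelength: λ₁ = h/(mv₁) = 1.86 × 10^-12 m
Final wavelength: λ₂ = h/(mv₂) = 6.21 × 10^-13 m

Since λ ∝ 1/v, when velocity increases by a factor of 3, the wavelength decreases by a factor of 3.

λ₂/λ₁ = v₁/v₂ = 1/3

The wavelength decreases by a factor of 3.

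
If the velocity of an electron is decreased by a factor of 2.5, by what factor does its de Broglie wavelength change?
The wavelength increases by a factor of 2.5.

From λ = h/(mv), the wavelength is inversely proportional to velocity:

λ ∝ 1/v

If v → v/2.5, then λ → 2.5λ

When velocity is decreased by a factor of 2.5, the wavelength increases by a factor of 2.5.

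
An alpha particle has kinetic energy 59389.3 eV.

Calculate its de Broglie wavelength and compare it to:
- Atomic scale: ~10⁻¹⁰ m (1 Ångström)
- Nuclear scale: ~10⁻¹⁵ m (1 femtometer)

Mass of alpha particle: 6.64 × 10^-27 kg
λ = 5.89 × 10^-14 m, which is between nuclear and atomic scales.

Using λ = h/√(2mKE):

KE = 59389.3 eV = 9.515 × 10^-15 J

λ = h/√(2mKE)
λ = (6.626 × 10^-34 J·s) / √(2 × 6.64 × 10^-27 kg × 9.515 × 10^-15 J)
λ = 5.89 × 10^-14 m

Comparison:
- Atomic scale (10⁻¹⁰ m): λ is 0.00059× this size
- Nuclear scale (10⁻¹⁵ m): λ is 59× this size

The wavelength is between nuclear and atomic scales.

This wavelength is appropriate for probing atomic structure but too large for nuclear physics experiments.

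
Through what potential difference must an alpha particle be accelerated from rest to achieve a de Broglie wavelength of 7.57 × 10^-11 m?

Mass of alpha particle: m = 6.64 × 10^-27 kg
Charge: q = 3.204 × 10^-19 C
1.80 × 10^-2 V

From λ = h/√(2mqV), we solve for V:

λ² = h²/(2mqV)
V = h²/(2mqλ²)
V = (6.626 × 10^-34 J·s)² / (2 × 6.64 × 10^-27 kg × 3.204 × 10^-19 C × (7.57 × 10^-11 m)²)
V = 1.80 × 10^-2 V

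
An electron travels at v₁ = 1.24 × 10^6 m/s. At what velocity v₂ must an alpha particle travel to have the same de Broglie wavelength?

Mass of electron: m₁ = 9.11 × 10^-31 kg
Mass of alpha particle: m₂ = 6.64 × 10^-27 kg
v₂ = 1.70 × 10^2 m/s

For equal de Broglie wavelengths: λ₁ = λ₂

h/(m₁v₁) = h/(m₂v₂)
m₁v₁ = m₂v₂
v₂ = v₁ · (m₁/m₂)

v₂ = 1.24 × 10^6 m/s × (9.11 × 10^-31 kg / 6.64 × 10^-27 kg)
v₂ = 1.70 × 10^2 m/s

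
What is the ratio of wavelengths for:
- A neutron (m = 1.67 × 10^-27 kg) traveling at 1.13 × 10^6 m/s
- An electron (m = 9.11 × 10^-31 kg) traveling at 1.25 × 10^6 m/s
λ₁/λ₂ = 6.03 × 10^-4

Using λ = h/(mv):

λ₁ = h/(m₁v₁) = 3.51 × 10^-13 m
λ₂ = h/(m₂v₂) = 5.82 × 10^-10 m

Ratio λ₁/λ₂ = (m₂v₂)/(m₁v₁)
         = (9.11 × 10^-31 kg × 1.25 × 10^6 m/s) / (1.67 × 10^-27 kg × 1.13 × 10^6 m/s)
         = 6.03 × 10^-4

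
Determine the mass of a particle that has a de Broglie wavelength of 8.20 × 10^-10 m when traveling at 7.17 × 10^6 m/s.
1.13 × 10^-31 kg

From the de Broglie relation λ = h/(mv), we solve for m:

m = h/(λv)
m = (6.626 × 10^-34 J·s) / (8.20 × 10^-10 m × 7.17 × 10^6 m/s)
m = 1.13 × 10^-31 kg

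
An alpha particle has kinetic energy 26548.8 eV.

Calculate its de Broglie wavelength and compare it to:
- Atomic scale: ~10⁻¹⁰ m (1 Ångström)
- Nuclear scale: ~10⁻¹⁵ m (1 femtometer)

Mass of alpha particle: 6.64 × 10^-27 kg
λ = 8.82 × 10^-14 m, which is between nuclear and atomic scales.

Using λ = h/√(2mKE):

KE = 26548.8 eV = 4.254 × 10^-15 J

λ = h/√(2mKE)
λ = (6.626 × 10^-34 J·s) / √(2 × 6.64 × 10^-27 kg × 4.254 × 10^-15 J)
λ = 8.82 × 10^-14 m

Comparison:
- Atomic scale (10⁻¹⁰ m): λ is 0.00088× this size
- Nuclear scale (10⁻¹⁵ m): λ is 88× this size

The wavelength is between nuclear and atomic scales.

This wavelength is appropriate for probing atomic structure but too large for nuclear physics experiments.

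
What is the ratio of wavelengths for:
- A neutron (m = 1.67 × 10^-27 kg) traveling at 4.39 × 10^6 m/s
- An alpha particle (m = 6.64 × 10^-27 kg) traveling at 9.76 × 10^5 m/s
λ₁/λ₂ = 0.884

Using λ = h/(mv):

λ₁ = h/(m₁v₁) = 9.04 × 10^-14 m
λ₂ = h/(m₂v₂) = 1.02 × 10^-13 m

Ratio λ₁/λ₂ = (m₂v₂)/(m₁v₁)
         = (6.64 × 10^-27 kg × 9.76 × 10^5 m/s) / (1.67 × 10^-27 kg × 4.39 × 10^6 m/s)
         = 0.884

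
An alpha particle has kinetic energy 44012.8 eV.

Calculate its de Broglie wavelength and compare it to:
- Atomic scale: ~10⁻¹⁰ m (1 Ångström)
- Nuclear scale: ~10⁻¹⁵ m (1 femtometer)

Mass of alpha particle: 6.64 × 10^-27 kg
λ = 6.85 × 10^-14 m, which is between nuclear and atomic scales.

Using λ = h/√(2mKE):

KE = 44012.8 eV = 7.052 × 10^-15 J

λ = h/√(2mKE)
λ = (6.626 × 10^-34 J·s) / √(2 × 6.64 × 10^-27 kg × 7.052 × 10^-15 J)
λ = 6.85 × 10^-14 m

Comparison:
- Atomic scale (10⁻¹⁰ m): λ is 0.00068× this size
- Nuclear scale (10⁻¹⁵ m): λ is 68× this size

The wavelength is between nuclear and atomic scales.

This wavelength is appropriate for probing atomic structure but too large for nuclear physics experiments.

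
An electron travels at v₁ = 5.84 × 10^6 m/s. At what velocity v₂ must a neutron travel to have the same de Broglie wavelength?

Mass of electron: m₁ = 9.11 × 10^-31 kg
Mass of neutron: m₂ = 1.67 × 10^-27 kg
v₂ = 3.19 × 10^3 m/s

For equal de Broglie wavelengths: λ₁ = λ₂

h/(m₁v₁) = h/(m₂v₂)
m₁v₁ = m₂v₂
v₂ = v₁ · (m₁/m₂)

v₂ = 5.84 × 10^6 m/s × (9.11 × 10^-31 kg / 1.67 × 10^-27 kg)
v₂ = 3.19 × 10^3 m/s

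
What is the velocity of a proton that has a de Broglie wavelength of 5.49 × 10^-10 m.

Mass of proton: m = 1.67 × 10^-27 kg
7.23 × 10^2 m/s

From the de Broglie relation λ = h/(mv), we solve for v:

v = h/(mλ)
v = (6.626 × 10^-34 J·s) / (1.67 × 10^-27 kg × 5.49 × 10^-10 m)
v = 7.23 × 10^2 m/s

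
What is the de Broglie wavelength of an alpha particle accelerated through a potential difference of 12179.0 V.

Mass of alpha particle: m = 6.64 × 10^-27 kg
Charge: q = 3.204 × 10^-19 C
9.20 × 10^-14 m

When a particle is accelerated through voltage V, it gains kinetic energy KE = qV.

The de Broglie wavelength is then λ = h/√(2mqV):

λ = h/√(2mqV)
λ = (6.626 × 10^-34 J·s) / √(2 × 6.64 × 10^-27 kg × 3.204 × 10^-19 C × 12179.0 V)
λ = 9.20 × 10^-14 m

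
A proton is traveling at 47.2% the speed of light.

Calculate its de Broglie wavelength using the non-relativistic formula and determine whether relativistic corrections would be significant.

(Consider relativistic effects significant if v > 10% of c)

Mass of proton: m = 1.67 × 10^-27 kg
Yes, relativistic corrections are needed.

Using the non-relativistic de Broglie formula λ = h/(mv):

v = 47.2% × c = 1.415 × 10^8 m/s

λ = h/(mv)
λ = (6.626 × 10^-34 J·s) / (1.67 × 10^-27 kg × 1.415 × 10^8 m/s)
λ = 2.80 × 10^-15 m

Since v = 47.2% of c > 10% of c, relativistic corrections ARE significant and the actual wavelength would differ from this non-relativistic estimate.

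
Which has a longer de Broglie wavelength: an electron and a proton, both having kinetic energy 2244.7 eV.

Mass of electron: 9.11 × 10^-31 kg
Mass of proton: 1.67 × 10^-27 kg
The electron has the longer wavelength.

Using λ = h/√(2mKE):

For electron: λ₁ = h/√(2m₁KE) = 2.59 × 10^-11 m
For proton: λ₂ = h/√(2m₂KE) = 6.05 × 10^-13 m

Since λ ∝ 1/√m at constant kinetic energy, the lighter particle has the longer wavelength.

The electron has the longer de Broglie wavelength.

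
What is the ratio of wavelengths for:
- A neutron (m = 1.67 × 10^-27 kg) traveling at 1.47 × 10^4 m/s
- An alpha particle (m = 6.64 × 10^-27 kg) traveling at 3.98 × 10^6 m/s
λ₁/λ₂ = 1.08 × 10^3

Using λ = h/(mv):

λ₁ = h/(m₁v₁) = 2.70 × 10^-11 m
λ₂ = h/(m₂v₂) = 2.51 × 10^-14 m

Ratio λ₁/λ₂ = (m₂v₂)/(m₁v₁)
         = (6.64 × 10^-27 kg × 3.98 × 10^6 m/s) / (1.67 × 10^-27 kg × 1.47 × 10^4 m/s)
         = 1.08 × 10^3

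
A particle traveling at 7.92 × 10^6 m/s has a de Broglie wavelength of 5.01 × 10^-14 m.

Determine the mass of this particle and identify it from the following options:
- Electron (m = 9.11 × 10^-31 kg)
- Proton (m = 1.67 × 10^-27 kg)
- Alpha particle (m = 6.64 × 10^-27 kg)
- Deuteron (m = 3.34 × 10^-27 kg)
The particle is a proton.

From λ = h/(mv), solve for mass:

m = h/(λv)
m = (6.626 × 10^-34 J·s) / (5.01 × 10^-14 m × 7.92 × 10^6 m/s)
m = 1.67 × 10^-27 kg

Comparing with the listed masses, this is closest to a proton.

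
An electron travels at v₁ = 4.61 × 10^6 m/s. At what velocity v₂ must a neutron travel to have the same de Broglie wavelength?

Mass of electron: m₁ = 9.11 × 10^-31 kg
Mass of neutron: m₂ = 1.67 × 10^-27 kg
v₂ = 2.51 × 10^3 m/s

For equal de Broglie wavelengths: λ₁ = λ₂

h/(m₁v₁) = h/(m₂v₂)
m₁v₁ = m₂v₂
v₂ = v₁ · (m₁/m₂)

v₂ = 4.61 × 10^6 m/s × (9.11 × 10^-31 kg / 1.67 × 10^-27 kg)
v₂ = 2.51 × 10^3 m/s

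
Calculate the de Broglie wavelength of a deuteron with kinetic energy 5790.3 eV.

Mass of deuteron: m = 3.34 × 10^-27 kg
2.66 × 10^-13 m

Using λ = h/√(2mKE):

First convert KE to Joules: KE = 5790.3 eV = 9.277 × 10^-16 J

λ = h/√(2mKE)
λ = (6.626 × 10^-34 J·s) / √(2 × 3.34 × 10^-27 kg × 9.277 × 10^-16 J)
λ = 2.66 × 10^-13 m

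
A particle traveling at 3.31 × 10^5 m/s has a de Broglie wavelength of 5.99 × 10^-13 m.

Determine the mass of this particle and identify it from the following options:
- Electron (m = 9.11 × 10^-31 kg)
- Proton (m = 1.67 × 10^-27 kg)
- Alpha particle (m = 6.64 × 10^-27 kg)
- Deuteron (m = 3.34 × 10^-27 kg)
The particle is a deuteron.

From λ = h/(mv), solve for mass:

m = h/(λv)
m = (6.626 × 10^-34 J·s) / (5.99 × 10^-13 m × 3.31 × 10^5 m/s)
m = 3.34 × 10^-27 kg

Comparing with the listed masses, this is closest to a deuteron.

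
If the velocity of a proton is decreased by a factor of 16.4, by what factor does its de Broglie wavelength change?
The wavelength increases by a factor of 16.4.

From λ = h/(mv), the wavelength is inversely proportional to velocity:

λ ∝ 1/v

If v → v/16.4, then λ → 16.4λ

When velocity is decreased by a factor of 16.4, the wavelength increases by a factor of 16.4.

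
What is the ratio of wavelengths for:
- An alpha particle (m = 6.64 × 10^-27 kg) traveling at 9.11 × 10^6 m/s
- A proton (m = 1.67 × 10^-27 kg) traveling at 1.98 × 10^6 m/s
λ₁/λ₂ = 0.0547

Using λ = h/(mv):

λ₁ = h/(m₁v₁) = 1.10 × 10^-14 m
λ₂ = h/(m₂v₂) = 2.00 × 10^-13 m

Ratio λ₁/λ₂ = (m₂v₂)/(m₁v₁)
         = (1.67 × 10^-27 kg × 1.98 × 10^6 m/s) / (6.64 × 10^-27 kg × 9.11 × 10^6 m/s)
         = 0.0547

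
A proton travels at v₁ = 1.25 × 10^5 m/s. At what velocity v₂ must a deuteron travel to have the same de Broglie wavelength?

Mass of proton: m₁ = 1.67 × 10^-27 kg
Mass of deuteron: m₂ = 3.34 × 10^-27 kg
v₂ = 6.25 × 10^4 m/s

For equal de Broglie wavelengths: λ₁ = λ₂

h/(m₁v₁) = h/(m₂v₂)
m₁v₁ = m₂v₂
v₂ = v₁ · (m₁/m₂)

v₂ = 1.25 × 10^5 m/s × (1.67 × 10^-27 kg / 3.34 × 10^-27 kg)
v₂ = 6.25 × 10^4 m/s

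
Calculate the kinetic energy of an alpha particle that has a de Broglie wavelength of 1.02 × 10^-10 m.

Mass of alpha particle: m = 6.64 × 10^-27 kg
3.18 × 10^-21 J (or 0.0198 eV)

From λ = h/√(2mKE), we solve for KE:

λ² = h²/(2mKE)
KE = h²/(2mλ²)
KE = (6.626 × 10^-34 J·s)² / (2 × 6.64 × 10^-27 kg × (1.02 × 10^-10 m)²)
KE = 3.18 × 10^-21 J
KE = 0.0198 eV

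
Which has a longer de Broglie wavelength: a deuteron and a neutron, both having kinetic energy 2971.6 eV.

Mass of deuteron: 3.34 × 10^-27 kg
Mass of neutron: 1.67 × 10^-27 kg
The neutron has the longer wavelength.

Using λ = h/√(2mKE):

For deuteron: λ₁ = h/√(2m₁KE) = 3.72 × 10^-13 m
For neutron: λ₂ = h/√(2m₂KE) = 5.25 × 10^-13 m

Since λ ∝ 1/√m at constant kinetic energy, the lighter particle has the longer wavelength.

The neutron has the longer de Broglie wavelength.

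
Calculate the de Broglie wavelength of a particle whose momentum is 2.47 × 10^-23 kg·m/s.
2.68 × 10^-11 m

Using the de Broglie relation λ = h/p:

λ = h/p
λ = (6.626 × 10^-34 J·s) / (2.47 × 10^-23 kg·m/s)
λ = 2.68 × 10^-11 m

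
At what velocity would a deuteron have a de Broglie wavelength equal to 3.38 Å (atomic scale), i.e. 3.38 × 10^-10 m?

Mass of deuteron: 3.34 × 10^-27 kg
5.87 × 10^2 m/s

From λ = h/(mv), solve for v:

v = h/(mλ)
v = (6.626 × 10^-34 J·s) / (3.34 × 10^-27 kg × 3.38 × 10^-10 m)
v = 5.87 × 10^2 m/s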